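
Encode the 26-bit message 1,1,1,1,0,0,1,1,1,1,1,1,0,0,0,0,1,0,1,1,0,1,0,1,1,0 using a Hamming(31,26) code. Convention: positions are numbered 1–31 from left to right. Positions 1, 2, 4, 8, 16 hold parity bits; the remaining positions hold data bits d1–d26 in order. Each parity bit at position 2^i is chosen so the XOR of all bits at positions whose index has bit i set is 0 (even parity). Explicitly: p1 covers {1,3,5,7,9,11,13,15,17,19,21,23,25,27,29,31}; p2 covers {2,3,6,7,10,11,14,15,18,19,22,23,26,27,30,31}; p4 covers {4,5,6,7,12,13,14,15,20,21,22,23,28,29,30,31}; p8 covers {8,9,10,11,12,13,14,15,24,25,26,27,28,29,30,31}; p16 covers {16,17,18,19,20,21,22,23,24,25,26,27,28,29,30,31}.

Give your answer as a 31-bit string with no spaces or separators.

Place data at non-parity positions: p1 p2 1 p4 1 1 1 p8 0 0 1 1 1 1 1 p16 1 0 0 0 0 1 0 1 1 0 1 0 1 1 0
p1 (pos 1,3,5,7,9,11,13,15,17,19,21,23,25,27,29,31): XOR of data positions = 1⊕1⊕1⊕0⊕1⊕1⊕1⊕1⊕0⊕0⊕0⊕1⊕1⊕1⊕0 = 0
p2 (pos 2,3,6,7,10,11,14,15,18,19,22,23,26,27,30,31): XOR of data positions = 1⊕1⊕1⊕0⊕1⊕1⊕1⊕0⊕0⊕1⊕0⊕0⊕1⊕1⊕0 = 1
p4 (pos 4,5,6,7,12,13,14,15,20,21,22,23,28,29,30,31): XOR of data positions = 1⊕1⊕1⊕1⊕1⊕1⊕1⊕0⊕0⊕1⊕0⊕0⊕1⊕1⊕0 = 0
p8 (pos 8,9,10,11,12,13,14,15,24,25,26,27,28,29,30,31): XOR of data positions = 0⊕0⊕1⊕1⊕1⊕1⊕1⊕1⊕1⊕0⊕1⊕0⊕1⊕1⊕0 = 0
p16 (pos 16,17,18,19,20,21,22,23,24,25,26,27,28,29,30,31): XOR of data positions = 1⊕0⊕0⊕0⊕0⊕1⊕0⊕1⊕1⊕0⊕1⊕0⊕1⊕1⊕0 = 1
Codeword: 0110111000111111100001011010110

0110111000111111100001011010110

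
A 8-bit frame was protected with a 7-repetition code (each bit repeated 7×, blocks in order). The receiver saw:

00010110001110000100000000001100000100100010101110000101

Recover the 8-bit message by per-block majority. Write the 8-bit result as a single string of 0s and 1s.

Block 1 (0001011): 3 ones → 0
Block 2 (0001110): 3 ones → 0
Block 3 (0001000): 1 one → 0
Block 4 (0000000): 0 ones → 0
Block 5 (1100000): 2 ones → 0
Block 6 (1001000): 2 ones → 0
Block 7 (1010111): 5 ones → 1
Block 8 (0000101): 2 ones → 0

00000010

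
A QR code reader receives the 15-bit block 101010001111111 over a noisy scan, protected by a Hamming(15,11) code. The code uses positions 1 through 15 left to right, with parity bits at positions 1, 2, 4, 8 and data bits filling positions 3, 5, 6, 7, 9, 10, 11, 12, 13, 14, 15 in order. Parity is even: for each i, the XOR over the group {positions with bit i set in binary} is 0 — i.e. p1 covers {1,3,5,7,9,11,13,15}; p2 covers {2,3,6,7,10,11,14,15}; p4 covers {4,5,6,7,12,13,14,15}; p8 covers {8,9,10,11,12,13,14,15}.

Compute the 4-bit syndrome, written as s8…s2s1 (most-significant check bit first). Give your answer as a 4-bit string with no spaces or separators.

1111

s1 (pos 1,3,5,7,9,11,13,15): 1⊕1⊕1⊕0⊕1⊕1⊕1⊕1 = 1
s2 (pos 2,3,6,7,10,11,14,15): 0⊕1⊕0⊕0⊕1⊕1⊕1⊕1 = 1
s4 (pos 4,5,6,7,12,13,14,15): 0⊕1⊕0⊕0⊕1⊕1⊕1⊕1 = 1
s8 (pos 8,9,10,11,12,13,14,15): 0⊕1⊕1⊕1⊕1⊕1⊕1⊕1 = 1
Syndrome s8…s1 = 1111 → error at position 15.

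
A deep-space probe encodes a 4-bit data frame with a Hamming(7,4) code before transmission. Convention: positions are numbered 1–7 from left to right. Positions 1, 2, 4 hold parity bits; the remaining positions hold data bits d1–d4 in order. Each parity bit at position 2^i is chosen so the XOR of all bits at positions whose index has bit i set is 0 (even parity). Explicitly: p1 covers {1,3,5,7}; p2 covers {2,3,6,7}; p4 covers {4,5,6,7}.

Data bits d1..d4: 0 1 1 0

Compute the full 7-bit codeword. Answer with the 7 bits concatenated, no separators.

1100110

Place data at non-parity positions: p1 p2 0 p4 1 1 0
p1 (pos 1,3,5,7): XOR of data positions = 0⊕1⊕0 = 1
p2 (pos 2,3,6,7): XOR of data positions = 0⊕1⊕0 = 1
p4 (pos 4,5,6,7): XOR of data positions = 1⊕1⊕0 = 0
Codeword: 1100110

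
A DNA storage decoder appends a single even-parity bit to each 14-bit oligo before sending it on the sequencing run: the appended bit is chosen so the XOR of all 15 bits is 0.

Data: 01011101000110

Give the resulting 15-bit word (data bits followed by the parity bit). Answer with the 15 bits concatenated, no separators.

XOR of the 14 data bits: 0⊕1⊕0⊕1⊕1⊕1⊕0⊕1⊕0⊕0⊕0⊕1⊕1⊕0 = 1
Parity bit = 1 (so all 15 bits XOR to 0).

010111010001101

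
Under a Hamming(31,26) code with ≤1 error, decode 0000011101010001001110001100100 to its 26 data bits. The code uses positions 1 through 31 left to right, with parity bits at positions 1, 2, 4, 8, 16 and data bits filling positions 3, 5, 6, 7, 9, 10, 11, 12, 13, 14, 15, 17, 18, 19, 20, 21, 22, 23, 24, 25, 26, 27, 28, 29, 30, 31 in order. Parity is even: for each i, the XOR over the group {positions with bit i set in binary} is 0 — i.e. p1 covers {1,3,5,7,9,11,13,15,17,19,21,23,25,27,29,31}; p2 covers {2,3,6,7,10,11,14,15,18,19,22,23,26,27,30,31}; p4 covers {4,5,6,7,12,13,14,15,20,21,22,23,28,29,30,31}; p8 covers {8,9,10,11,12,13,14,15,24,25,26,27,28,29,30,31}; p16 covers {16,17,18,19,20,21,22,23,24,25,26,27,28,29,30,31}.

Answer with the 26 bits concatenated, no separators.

00110101000000110001100100

s1 (pos 1,3,5,7,9,11,13,15,17,19,21,23,25,27,29,31): 0⊕0⊕0⊕1⊕0⊕0⊕0⊕0⊕0⊕1⊕1⊕0⊕1⊕0⊕1⊕0 = 1
s2 (pos 2,3,6,7,10,11,14,15,18,19,22,23,26,27,30,31): 0⊕0⊕1⊕1⊕1⊕0⊕0⊕0⊕0⊕1⊕0⊕0⊕1⊕0⊕0⊕0 = 1
s4 (pos 4,5,6,7,12,13,14,15,20,21,22,23,28,29,30,31): 0⊕0⊕1⊕1⊕1⊕0⊕0⊕0⊕1⊕1⊕0⊕0⊕0⊕1⊕0⊕0 = 0
s8 (pos 8,9,10,11,12,13,14,15,24,25,26,27,28,29,30,31): 1⊕0⊕1⊕0⊕1⊕0⊕0⊕0⊕0⊕1⊕1⊕0⊕0⊕1⊕0⊕0 = 0
s16 (pos 16,17,18,19,20,21,22,23,24,25,26,27,28,29,30,31): 1⊕0⊕0⊕1⊕1⊕1⊕0⊕0⊕0⊕1⊕1⊕0⊕0⊕1⊕0⊕0 = 1
Syndrome s16…s1 = 10011 → error at position 19.
Flip position 19: 0000011101010001001110001100100 → 0000011101010001000110001100100
Read data bits from positions 3,5,6,7,9,10,11,12,13,14,15,17,18,19,20,21,22,23,24,25,26,27,28,29,30,31: 00110101000000110001100100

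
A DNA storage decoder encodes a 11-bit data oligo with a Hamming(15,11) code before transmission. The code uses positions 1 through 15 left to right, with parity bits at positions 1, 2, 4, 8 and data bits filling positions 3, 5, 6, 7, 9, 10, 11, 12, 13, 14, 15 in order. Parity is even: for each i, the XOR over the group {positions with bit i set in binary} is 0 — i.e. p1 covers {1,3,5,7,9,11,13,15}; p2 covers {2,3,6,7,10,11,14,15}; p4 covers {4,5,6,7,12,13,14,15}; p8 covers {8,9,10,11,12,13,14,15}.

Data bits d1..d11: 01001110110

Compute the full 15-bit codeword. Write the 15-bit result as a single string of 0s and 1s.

010110011110110

Place data at non-parity positions: p1 p2 0 p4 1 0 0 p8 1 1 1 0 1 1 0
p1 (pos 1,3,5,7,9,11,13,15): XOR of data positions = 0⊕1⊕0⊕1⊕1⊕1⊕0 = 0
p2 (pos 2,3,6,7,10,11,14,15): XOR of data positions = 0⊕0⊕0⊕1⊕1⊕1⊕0 = 1
p4 (pos 4,5,6,7,12,13,14,15): XOR of data positions = 1⊕0⊕0⊕0⊕1⊕1⊕0 = 1
p8 (pos 8,9,10,11,12,13,14,15): XOR of data positions = 1⊕1⊕1⊕0⊕1⊕1⊕0 = 1
Codeword: 010110011110110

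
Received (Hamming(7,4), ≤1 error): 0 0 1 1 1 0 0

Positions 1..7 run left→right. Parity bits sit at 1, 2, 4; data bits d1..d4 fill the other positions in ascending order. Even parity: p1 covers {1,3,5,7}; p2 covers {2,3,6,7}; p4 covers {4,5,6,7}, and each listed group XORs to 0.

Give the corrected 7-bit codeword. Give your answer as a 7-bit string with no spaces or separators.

0111100

s1 (pos 1,3,5,7): 0⊕1⊕1⊕0 = 0
s2 (pos 2,3,6,7): 0⊕1⊕0⊕0 = 1
s4 (pos 4,5,6,7): 1⊕1⊕0⊕0 = 0
Syndrome s4…s1 = 010 → error at position 2.
Flip position 2: 0011100 → 0111100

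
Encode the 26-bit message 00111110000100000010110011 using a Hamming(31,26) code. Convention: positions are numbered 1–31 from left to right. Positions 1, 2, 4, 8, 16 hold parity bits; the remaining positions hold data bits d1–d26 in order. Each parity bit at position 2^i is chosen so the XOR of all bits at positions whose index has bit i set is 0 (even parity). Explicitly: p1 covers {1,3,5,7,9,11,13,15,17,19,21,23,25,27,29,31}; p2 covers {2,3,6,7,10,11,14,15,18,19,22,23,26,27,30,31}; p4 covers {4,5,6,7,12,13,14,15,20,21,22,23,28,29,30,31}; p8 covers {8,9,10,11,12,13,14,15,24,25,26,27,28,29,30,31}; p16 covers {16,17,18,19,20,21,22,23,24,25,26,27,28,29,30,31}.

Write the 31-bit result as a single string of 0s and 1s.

Place data at non-parity positions: p1 p2 0 p4 0 1 1 p8 1 1 1 0 0 0 0 p16 1 0 0 0 0 0 0 1 0 1 1 0 0 1 1
p1 (pos 1,3,5,7,9,11,13,15,17,19,21,23,25,27,29,31): XOR of data positions = 0⊕0⊕1⊕1⊕1⊕0⊕0⊕1⊕0⊕0⊕0⊕0⊕1⊕0⊕1 = 0
p2 (pos 2,3,6,7,10,11,14,15,18,19,22,23,26,27,30,31): XOR of data positions = 0⊕1⊕1⊕1⊕1⊕0⊕0⊕0⊕0⊕0⊕0⊕1⊕1⊕1⊕1 = 0
p4 (pos 4,5,6,7,12,13,14,15,20,21,22,23,28,29,30,31): XOR of data positions = 0⊕1⊕1⊕0⊕0⊕0⊕0⊕0⊕0⊕0⊕0⊕0⊕0⊕1⊕1 = 0
p8 (pos 8,9,10,11,12,13,14,15,24,25,26,27,28,29,30,31): XOR of data positions = 1⊕1⊕1⊕0⊕0⊕0⊕0⊕1⊕0⊕1⊕1⊕0⊕0⊕1⊕1 = 0
p16 (pos 16,17,18,19,20,21,22,23,24,25,26,27,28,29,30,31): XOR of data positions = 1⊕0⊕0⊕0⊕0⊕0⊕0⊕1⊕0⊕1⊕1⊕0⊕0⊕1⊕1 = 0
Codeword: 0000011011100000100000010110011

0000011011100000100000010110011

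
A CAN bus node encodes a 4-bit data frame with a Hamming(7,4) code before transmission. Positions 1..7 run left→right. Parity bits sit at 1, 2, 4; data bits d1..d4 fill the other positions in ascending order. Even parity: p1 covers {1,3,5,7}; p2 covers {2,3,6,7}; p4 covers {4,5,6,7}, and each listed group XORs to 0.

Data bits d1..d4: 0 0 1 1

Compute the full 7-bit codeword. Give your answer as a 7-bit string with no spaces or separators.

1000011

Place data at non-parity positions: p1 p2 0 p4 0 1 1
p1 (pos 1,3,5,7): XOR of data positions = 0⊕0⊕1 = 1
p2 (pos 2,3,6,7): XOR of data positions = 0⊕1⊕1 = 0
p4 (pos 4,5,6,7): XOR of data positions = 0⊕1⊕1 = 0
Codeword: 1000011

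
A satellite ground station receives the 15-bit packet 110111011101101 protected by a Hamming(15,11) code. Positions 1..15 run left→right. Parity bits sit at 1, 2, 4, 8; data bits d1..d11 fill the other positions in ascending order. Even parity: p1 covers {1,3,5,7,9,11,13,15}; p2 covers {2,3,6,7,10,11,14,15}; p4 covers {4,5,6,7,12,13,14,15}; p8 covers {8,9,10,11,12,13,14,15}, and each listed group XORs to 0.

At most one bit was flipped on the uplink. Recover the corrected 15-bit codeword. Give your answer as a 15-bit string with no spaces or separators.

s1 (pos 1,3,5,7,9,11,13,15): 1⊕0⊕1⊕0⊕1⊕0⊕1⊕1 = 1
s2 (pos 2,3,6,7,10,11,14,15): 1⊕0⊕1⊕0⊕1⊕0⊕0⊕1 = 0
s4 (pos 4,5,6,7,12,13,14,15): 1⊕1⊕1⊕0⊕1⊕1⊕0⊕1 = 0
s8 (pos 8,9,10,11,12,13,14,15): 1⊕1⊕1⊕0⊕1⊕1⊕0⊕1 = 0
Syndrome s8…s1 = 0001 → error at position 1.
Flip position 1: 110111011101101 → 010111011101101

010111011101101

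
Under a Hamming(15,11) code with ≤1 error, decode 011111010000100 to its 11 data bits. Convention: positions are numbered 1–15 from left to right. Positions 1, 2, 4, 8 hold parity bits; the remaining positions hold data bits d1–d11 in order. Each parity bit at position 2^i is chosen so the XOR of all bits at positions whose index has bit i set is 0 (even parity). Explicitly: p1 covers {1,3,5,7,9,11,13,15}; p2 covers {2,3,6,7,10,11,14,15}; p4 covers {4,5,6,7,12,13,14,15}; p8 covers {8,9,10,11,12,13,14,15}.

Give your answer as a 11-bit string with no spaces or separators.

s1 (pos 1,3,5,7,9,11,13,15): 0⊕1⊕1⊕0⊕0⊕0⊕1⊕0 = 1
s2 (pos 2,3,6,7,10,11,14,15): 1⊕1⊕1⊕0⊕0⊕0⊕0⊕0 = 1
s4 (pos 4,5,6,7,12,13,14,15): 1⊕1⊕1⊕0⊕0⊕1⊕0⊕0 = 0
s8 (pos 8,9,10,11,12,13,14,15): 1⊕0⊕0⊕0⊕0⊕1⊕0⊕0 = 0
Syndrome s8…s1 = 0011 → error at position 3.
Flip position 3: 011111010000100 → 010111010000100
Read data bits from positions 3,5,6,7,9,10,11,12,13,14,15: 01100000100

01100000100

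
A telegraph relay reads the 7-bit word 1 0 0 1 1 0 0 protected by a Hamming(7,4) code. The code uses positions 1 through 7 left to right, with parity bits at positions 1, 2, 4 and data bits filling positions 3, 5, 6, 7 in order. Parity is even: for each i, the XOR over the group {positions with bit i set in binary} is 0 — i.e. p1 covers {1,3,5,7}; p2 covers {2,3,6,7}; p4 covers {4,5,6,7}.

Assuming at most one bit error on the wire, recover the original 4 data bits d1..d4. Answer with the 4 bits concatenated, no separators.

0100

s1 (pos 1,3,5,7): 1⊕0⊕1⊕0 = 0
s2 (pos 2,3,6,7): 0⊕0⊕0⊕0 = 0
s4 (pos 4,5,6,7): 1⊕1⊕0⊕0 = 0
Syndrome s4…s1 = 000 → no error.
Read data bits from positions 3,5,6,7: 0100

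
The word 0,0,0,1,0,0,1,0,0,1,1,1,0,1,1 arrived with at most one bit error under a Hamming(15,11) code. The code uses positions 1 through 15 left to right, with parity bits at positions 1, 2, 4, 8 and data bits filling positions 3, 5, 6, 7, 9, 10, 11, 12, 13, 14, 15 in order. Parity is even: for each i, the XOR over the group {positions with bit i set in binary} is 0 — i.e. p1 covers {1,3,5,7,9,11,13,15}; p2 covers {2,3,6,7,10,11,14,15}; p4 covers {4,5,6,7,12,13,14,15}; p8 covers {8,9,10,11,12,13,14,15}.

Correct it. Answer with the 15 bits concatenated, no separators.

000100100111010

s1 (pos 1,3,5,7,9,11,13,15): 0⊕0⊕0⊕1⊕0⊕1⊕0⊕1 = 1
s2 (pos 2,3,6,7,10,11,14,15): 0⊕0⊕0⊕1⊕1⊕1⊕1⊕1 = 1
s4 (pos 4,5,6,7,12,13,14,15): 1⊕0⊕0⊕1⊕1⊕0⊕1⊕1 = 1
s8 (pos 8,9,10,11,12,13,14,15): 0⊕0⊕1⊕1⊕1⊕0⊕1⊕1 = 1
Syndrome s8…s1 = 1111 → error at position 15.
Flip position 15: 000100100111011 → 000100100111010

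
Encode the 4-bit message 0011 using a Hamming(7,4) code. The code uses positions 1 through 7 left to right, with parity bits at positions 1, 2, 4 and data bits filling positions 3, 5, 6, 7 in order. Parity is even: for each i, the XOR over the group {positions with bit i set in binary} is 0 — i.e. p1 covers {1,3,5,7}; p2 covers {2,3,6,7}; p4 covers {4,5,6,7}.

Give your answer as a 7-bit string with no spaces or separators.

Place data at non-parity positions: p1 p2 0 p4 0 1 1
p1 (pos 1,3,5,7): XOR of data positions = 0⊕0⊕1 = 1
p2 (pos 2,3,6,7): XOR of data positions = 0⊕1⊕1 = 0
p4 (pos 4,5,6,7): XOR of data positions = 0⊕1⊕1 = 0
Codeword: 1000011

1000011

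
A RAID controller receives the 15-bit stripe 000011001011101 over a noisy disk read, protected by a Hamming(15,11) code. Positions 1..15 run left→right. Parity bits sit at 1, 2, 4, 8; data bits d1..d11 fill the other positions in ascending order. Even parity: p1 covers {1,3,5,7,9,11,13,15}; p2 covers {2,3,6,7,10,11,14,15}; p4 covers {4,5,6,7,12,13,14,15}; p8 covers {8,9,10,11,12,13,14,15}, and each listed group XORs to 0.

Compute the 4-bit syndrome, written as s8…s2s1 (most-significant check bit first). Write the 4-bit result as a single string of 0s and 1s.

s1 (pos 1,3,5,7,9,11,13,15): 0⊕0⊕1⊕0⊕1⊕1⊕1⊕1 = 1
s2 (pos 2,3,6,7,10,11,14,15): 0⊕0⊕1⊕0⊕0⊕1⊕0⊕1 = 1
s4 (pos 4,5,6,7,12,13,14,15): 0⊕1⊕1⊕0⊕1⊕1⊕0⊕1 = 1
s8 (pos 8,9,10,11,12,13,14,15): 0⊕1⊕0⊕1⊕1⊕1⊕0⊕1 = 1
Syndrome s8…s1 = 1111 → error at position 15.

1111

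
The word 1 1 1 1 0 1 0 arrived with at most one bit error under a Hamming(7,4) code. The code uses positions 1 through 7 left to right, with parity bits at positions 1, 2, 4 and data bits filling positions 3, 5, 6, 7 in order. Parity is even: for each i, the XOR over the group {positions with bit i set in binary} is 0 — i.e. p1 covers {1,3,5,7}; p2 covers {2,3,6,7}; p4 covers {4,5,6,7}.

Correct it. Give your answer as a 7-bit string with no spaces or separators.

1011010

s1 (pos 1,3,5,7): 1⊕1⊕0⊕0 = 0
s2 (pos 2,3,6,7): 1⊕1⊕1⊕0 = 1
s4 (pos 4,5,6,7): 1⊕0⊕1⊕0 = 0
Syndrome s4…s1 = 010 → error at position 2.
Flip position 2: 1111010 → 1011010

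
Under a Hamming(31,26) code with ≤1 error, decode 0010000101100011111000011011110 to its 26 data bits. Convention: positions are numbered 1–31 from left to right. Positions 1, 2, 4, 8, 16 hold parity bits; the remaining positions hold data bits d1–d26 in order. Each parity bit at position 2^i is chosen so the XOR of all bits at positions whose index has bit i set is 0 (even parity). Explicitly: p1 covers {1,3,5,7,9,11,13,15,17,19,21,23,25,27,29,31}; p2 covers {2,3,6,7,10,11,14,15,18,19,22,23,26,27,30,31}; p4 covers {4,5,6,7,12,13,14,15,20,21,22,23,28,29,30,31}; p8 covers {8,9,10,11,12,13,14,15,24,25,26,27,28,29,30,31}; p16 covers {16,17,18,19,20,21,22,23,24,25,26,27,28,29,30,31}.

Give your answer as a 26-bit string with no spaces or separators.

10000110001111000011011110

s1 (pos 1,3,5,7,9,11,13,15,17,19,21,23,25,27,29,31): 0⊕1⊕0⊕0⊕0⊕1⊕0⊕1⊕1⊕1⊕0⊕0⊕1⊕1⊕1⊕0 = 0
s2 (pos 2,3,6,7,10,11,14,15,18,19,22,23,26,27,30,31): 0⊕1⊕0⊕0⊕1⊕1⊕0⊕1⊕1⊕1⊕0⊕0⊕0⊕1⊕1⊕0 = 0
s4 (pos 4,5,6,7,12,13,14,15,20,21,22,23,28,29,30,31): 0⊕0⊕0⊕0⊕0⊕0⊕0⊕1⊕0⊕0⊕0⊕0⊕1⊕1⊕1⊕0 = 0
s8 (pos 8,9,10,11,12,13,14,15,24,25,26,27,28,29,30,31): 1⊕0⊕1⊕1⊕0⊕0⊕0⊕1⊕1⊕1⊕0⊕1⊕1⊕1⊕1⊕0 = 0
s16 (pos 16,17,18,19,20,21,22,23,24,25,26,27,28,29,30,31): 1⊕1⊕1⊕1⊕0⊕0⊕0⊕0⊕1⊕1⊕0⊕1⊕1⊕1⊕1⊕0 = 0
Syndrome s16…s1 = 00000 → no error.
Read data bits from positions 3,5,6,7,9,10,11,12,13,14,15,17,18,19,20,21,22,23,24,25,26,27,28,29,30,31: 10000110001111000011011110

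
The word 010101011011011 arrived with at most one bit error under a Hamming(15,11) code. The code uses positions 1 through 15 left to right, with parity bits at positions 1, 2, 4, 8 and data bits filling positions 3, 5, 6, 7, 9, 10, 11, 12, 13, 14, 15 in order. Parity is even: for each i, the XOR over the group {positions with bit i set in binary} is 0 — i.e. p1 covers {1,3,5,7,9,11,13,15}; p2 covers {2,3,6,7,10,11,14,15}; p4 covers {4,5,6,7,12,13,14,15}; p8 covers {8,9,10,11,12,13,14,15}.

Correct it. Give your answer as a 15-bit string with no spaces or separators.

s1 (pos 1,3,5,7,9,11,13,15): 0⊕0⊕0⊕0⊕1⊕1⊕0⊕1 = 1
s2 (pos 2,3,6,7,10,11,14,15): 1⊕0⊕1⊕0⊕0⊕1⊕1⊕1 = 1
s4 (pos 4,5,6,7,12,13,14,15): 1⊕0⊕1⊕0⊕1⊕0⊕1⊕1 = 1
s8 (pos 8,9,10,11,12,13,14,15): 1⊕1⊕0⊕1⊕1⊕0⊕1⊕1 = 0
Syndrome s8…s1 = 0111 → error at position 7.
Flip position 7: 010101011011011 → 010101111011011

010101111011011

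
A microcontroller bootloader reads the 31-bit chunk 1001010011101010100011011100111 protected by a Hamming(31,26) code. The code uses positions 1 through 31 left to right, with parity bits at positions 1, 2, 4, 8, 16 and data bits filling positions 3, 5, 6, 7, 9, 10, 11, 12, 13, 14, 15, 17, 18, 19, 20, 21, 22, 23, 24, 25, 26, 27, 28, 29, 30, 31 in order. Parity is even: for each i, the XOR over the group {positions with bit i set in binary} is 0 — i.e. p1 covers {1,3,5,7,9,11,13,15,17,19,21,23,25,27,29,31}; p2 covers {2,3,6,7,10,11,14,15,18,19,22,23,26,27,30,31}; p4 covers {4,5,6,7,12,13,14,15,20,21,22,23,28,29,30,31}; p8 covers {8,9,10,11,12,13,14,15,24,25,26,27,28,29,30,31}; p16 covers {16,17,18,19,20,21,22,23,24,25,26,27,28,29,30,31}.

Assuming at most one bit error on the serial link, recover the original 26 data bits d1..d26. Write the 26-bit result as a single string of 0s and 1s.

s1 (pos 1,3,5,7,9,11,13,15,17,19,21,23,25,27,29,31): 1⊕0⊕0⊕0⊕1⊕1⊕1⊕1⊕1⊕0⊕1⊕0⊕1⊕0⊕1⊕1 = 0
s2 (pos 2,3,6,7,10,11,14,15,18,19,22,23,26,27,30,31): 0⊕0⊕1⊕0⊕1⊕1⊕0⊕1⊕0⊕0⊕1⊕0⊕1⊕0⊕1⊕1 = 0
s4 (pos 4,5,6,7,12,13,14,15,20,21,22,23,28,29,30,31): 1⊕0⊕1⊕0⊕0⊕1⊕0⊕1⊕0⊕1⊕1⊕0⊕0⊕1⊕1⊕1 = 1
s8 (pos 8,9,10,11,12,13,14,15,24,25,26,27,28,29,30,31): 0⊕1⊕1⊕1⊕0⊕1⊕0⊕1⊕1⊕1⊕1⊕0⊕0⊕1⊕1⊕1 = 1
s16 (pos 16,17,18,19,20,21,22,23,24,25,26,27,28,29,30,31): 0⊕1⊕0⊕0⊕0⊕1⊕1⊕0⊕1⊕1⊕1⊕0⊕0⊕1⊕1⊕1 = 1
Syndrome s16…s1 = 11100 → error at position 28.
Flip position 28: 1001010011101010100011011100111 → 1001010011101010100011011101111
Read data bits from positions 3,5,6,7,9,10,11,12,13,14,15,17,18,19,20,21,22,23,24,25,26,27,28,29,30,31: 00101110101100011011101111

00101110101100011011101111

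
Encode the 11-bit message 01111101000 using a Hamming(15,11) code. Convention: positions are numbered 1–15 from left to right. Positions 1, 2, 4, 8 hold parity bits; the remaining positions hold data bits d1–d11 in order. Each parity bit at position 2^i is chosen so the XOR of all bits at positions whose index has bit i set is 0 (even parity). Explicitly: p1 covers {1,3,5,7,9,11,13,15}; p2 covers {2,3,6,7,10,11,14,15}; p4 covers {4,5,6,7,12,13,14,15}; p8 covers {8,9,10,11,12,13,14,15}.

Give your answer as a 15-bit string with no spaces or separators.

Place data at non-parity positions: p1 p2 0 p4 1 1 1 p8 1 1 0 1 0 0 0
p1 (pos 1,3,5,7,9,11,13,15): XOR of data positions = 0⊕1⊕1⊕1⊕0⊕0⊕0 = 1
p2 (pos 2,3,6,7,10,11,14,15): XOR of data positions = 0⊕1⊕1⊕1⊕0⊕0⊕0 = 1
p4 (pos 4,5,6,7,12,13,14,15): XOR of data positions = 1⊕1⊕1⊕1⊕0⊕0⊕0 = 0
p8 (pos 8,9,10,11,12,13,14,15): XOR of data positions = 1⊕1⊕0⊕1⊕0⊕0⊕0 = 1
Codeword: 110011111101000

110011111101000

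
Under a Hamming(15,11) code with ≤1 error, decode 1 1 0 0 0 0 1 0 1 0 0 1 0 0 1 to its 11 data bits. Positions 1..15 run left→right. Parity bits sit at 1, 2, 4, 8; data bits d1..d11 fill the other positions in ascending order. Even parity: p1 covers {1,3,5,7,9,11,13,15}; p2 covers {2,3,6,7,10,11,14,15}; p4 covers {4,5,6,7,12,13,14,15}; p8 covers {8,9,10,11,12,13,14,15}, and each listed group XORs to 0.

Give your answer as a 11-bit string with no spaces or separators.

s1 (pos 1,3,5,7,9,11,13,15): 1⊕0⊕0⊕1⊕1⊕0⊕0⊕1 = 0
s2 (pos 2,3,6,7,10,11,14,15): 1⊕0⊕0⊕1⊕0⊕0⊕0⊕1 = 1
s4 (pos 4,5,6,7,12,13,14,15): 0⊕0⊕0⊕1⊕1⊕0⊕0⊕1 = 1
s8 (pos 8,9,10,11,12,13,14,15): 0⊕1⊕0⊕0⊕1⊕0⊕0⊕1 = 1
Syndrome s8…s1 = 1110 → error at position 14.
Flip position 14: 110000101001001 → 110000101001011
Read data bits from positions 3,5,6,7,9,10,11,12,13,14,15: 00011001011

00011001011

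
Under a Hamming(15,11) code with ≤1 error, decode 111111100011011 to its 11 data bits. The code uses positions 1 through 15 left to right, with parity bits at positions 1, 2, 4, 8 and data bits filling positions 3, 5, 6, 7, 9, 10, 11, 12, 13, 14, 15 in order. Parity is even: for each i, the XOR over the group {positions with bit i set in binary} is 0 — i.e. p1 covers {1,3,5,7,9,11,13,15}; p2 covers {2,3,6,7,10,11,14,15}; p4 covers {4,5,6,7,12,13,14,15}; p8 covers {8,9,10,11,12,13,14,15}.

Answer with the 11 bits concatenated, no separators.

s1 (pos 1,3,5,7,9,11,13,15): 1⊕1⊕1⊕1⊕0⊕1⊕0⊕1 = 0
s2 (pos 2,3,6,7,10,11,14,15): 1⊕1⊕1⊕1⊕0⊕1⊕1⊕1 = 1
s4 (pos 4,5,6,7,12,13,14,15): 1⊕1⊕1⊕1⊕1⊕0⊕1⊕1 = 1
s8 (pos 8,9,10,11,12,13,14,15): 0⊕0⊕0⊕1⊕1⊕0⊕1⊕1 = 0
Syndrome s8…s1 = 0110 → error at position 6.
Flip position 6: 111111100011011 → 111110100011011
Read data bits from positions 3,5,6,7,9,10,11,12,13,14,15: 11010011011

11010011011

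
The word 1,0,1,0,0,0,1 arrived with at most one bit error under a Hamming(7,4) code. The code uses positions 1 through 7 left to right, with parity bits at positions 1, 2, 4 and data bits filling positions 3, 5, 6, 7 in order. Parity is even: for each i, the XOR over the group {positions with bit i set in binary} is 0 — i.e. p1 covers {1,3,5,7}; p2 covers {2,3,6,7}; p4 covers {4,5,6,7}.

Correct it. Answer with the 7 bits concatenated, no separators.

s1 (pos 1,3,5,7): 1⊕1⊕0⊕1 = 1
s2 (pos 2,3,6,7): 0⊕1⊕0⊕1 = 0
s4 (pos 4,5,6,7): 0⊕0⊕0⊕1 = 1
Syndrome s4…s1 = 101 → error at position 5.
Flip position 5: 1010001 → 1010101

1010101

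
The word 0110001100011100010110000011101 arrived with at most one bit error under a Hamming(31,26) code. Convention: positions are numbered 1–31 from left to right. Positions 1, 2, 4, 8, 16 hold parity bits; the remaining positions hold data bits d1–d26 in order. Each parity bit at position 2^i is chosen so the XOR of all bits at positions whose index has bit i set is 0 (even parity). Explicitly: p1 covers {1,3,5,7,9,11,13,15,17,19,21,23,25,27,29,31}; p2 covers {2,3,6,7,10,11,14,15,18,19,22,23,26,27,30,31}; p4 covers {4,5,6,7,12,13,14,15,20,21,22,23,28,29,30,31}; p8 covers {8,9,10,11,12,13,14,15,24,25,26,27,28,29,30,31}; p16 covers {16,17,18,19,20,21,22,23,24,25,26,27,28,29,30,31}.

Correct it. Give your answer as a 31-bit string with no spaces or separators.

s1 (pos 1,3,5,7,9,11,13,15,17,19,21,23,25,27,29,31): 0⊕1⊕0⊕1⊕0⊕0⊕1⊕0⊕0⊕0⊕1⊕0⊕0⊕1⊕1⊕1 = 1
s2 (pos 2,3,6,7,10,11,14,15,18,19,22,23,26,27,30,31): 1⊕1⊕0⊕1⊕0⊕0⊕1⊕0⊕1⊕0⊕0⊕0⊕0⊕1⊕0⊕1 = 1
s4 (pos 4,5,6,7,12,13,14,15,20,21,22,23,28,29,30,31): 0⊕0⊕0⊕1⊕1⊕1⊕1⊕0⊕1⊕1⊕0⊕0⊕1⊕1⊕0⊕1 = 1
s8 (pos 8,9,10,11,12,13,14,15,24,25,26,27,28,29,30,31): 1⊕0⊕0⊕0⊕1⊕1⊕1⊕0⊕0⊕0⊕0⊕1⊕1⊕1⊕0⊕1 = 0
s16 (pos 16,17,18,19,20,21,22,23,24,25,26,27,28,29,30,31): 0⊕0⊕1⊕0⊕1⊕1⊕0⊕0⊕0⊕0⊕0⊕1⊕1⊕1⊕0⊕1 = 1
Syndrome s16…s1 = 10111 → error at position 23.
Flip position 23: 0110001100011100010110000011101 → 0110001100011100010110100011101

0110001100011100010110100011101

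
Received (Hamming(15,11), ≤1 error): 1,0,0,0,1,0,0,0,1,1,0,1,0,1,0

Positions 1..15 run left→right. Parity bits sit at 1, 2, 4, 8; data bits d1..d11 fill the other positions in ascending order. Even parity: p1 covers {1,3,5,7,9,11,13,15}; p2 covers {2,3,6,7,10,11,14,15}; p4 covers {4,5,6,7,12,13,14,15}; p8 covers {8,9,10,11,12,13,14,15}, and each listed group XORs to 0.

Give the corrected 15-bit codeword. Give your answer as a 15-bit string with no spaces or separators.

100000001101010

s1 (pos 1,3,5,7,9,11,13,15): 1⊕0⊕1⊕0⊕1⊕0⊕0⊕0 = 1
s2 (pos 2,3,6,7,10,11,14,15): 0⊕0⊕0⊕0⊕1⊕0⊕1⊕0 = 0
s4 (pos 4,5,6,7,12,13,14,15): 0⊕1⊕0⊕0⊕1⊕0⊕1⊕0 = 1
s8 (pos 8,9,10,11,12,13,14,15): 0⊕1⊕1⊕0⊕1⊕0⊕1⊕0 = 0
Syndrome s8…s1 = 0101 → error at position 5.
Flip position 5: 100010001101010 → 100000001101010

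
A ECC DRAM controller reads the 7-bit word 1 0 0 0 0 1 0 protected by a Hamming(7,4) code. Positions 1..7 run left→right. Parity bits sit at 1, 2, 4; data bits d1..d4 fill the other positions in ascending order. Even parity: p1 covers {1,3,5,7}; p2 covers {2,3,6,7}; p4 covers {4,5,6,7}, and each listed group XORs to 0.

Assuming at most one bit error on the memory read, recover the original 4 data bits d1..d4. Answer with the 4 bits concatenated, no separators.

0011

s1 (pos 1,3,5,7): 1⊕0⊕0⊕0 = 1
s2 (pos 2,3,6,7): 0⊕0⊕1⊕0 = 1
s4 (pos 4,5,6,7): 0⊕0⊕1⊕0 = 1
Syndrome s4…s1 = 111 → error at position 7.
Flip position 7: 1000010 → 1000011
Read data bits from positions 3,5,6,7: 0011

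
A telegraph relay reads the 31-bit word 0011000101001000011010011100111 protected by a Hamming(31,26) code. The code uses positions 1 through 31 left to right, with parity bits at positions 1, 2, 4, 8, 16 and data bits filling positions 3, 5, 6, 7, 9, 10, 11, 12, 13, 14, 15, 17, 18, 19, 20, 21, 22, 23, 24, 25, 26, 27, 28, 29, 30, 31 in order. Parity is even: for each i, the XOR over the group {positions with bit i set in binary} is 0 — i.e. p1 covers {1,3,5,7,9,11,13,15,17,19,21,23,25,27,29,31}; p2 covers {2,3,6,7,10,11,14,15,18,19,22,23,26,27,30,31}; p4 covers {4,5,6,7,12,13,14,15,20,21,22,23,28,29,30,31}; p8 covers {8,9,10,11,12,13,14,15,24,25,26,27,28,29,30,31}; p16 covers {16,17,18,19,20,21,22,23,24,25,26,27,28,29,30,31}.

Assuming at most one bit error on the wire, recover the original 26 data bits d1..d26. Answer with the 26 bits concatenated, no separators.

s1 (pos 1,3,5,7,9,11,13,15,17,19,21,23,25,27,29,31): 0⊕1⊕0⊕0⊕0⊕0⊕1⊕0⊕0⊕1⊕1⊕0⊕1⊕0⊕1⊕1 = 1
s2 (pos 2,3,6,7,10,11,14,15,18,19,22,23,26,27,30,31): 0⊕1⊕0⊕0⊕1⊕0⊕0⊕0⊕1⊕1⊕0⊕0⊕1⊕0⊕1⊕1 = 1
s4 (pos 4,5,6,7,12,13,14,15,20,21,22,23,28,29,30,31): 1⊕0⊕0⊕0⊕0⊕1⊕0⊕0⊕0⊕1⊕0⊕0⊕0⊕1⊕1⊕1 = 0
s8 (pos 8,9,10,11,12,13,14,15,24,25,26,27,28,29,30,31): 1⊕0⊕1⊕0⊕0⊕1⊕0⊕0⊕1⊕1⊕1⊕0⊕0⊕1⊕1⊕1 = 1
s16 (pos 16,17,18,19,20,21,22,23,24,25,26,27,28,29,30,31): 0⊕0⊕1⊕1⊕0⊕1⊕0⊕0⊕1⊕1⊕1⊕0⊕0⊕1⊕1⊕1 = 1
Syndrome s16…s1 = 11011 → error at position 27.
Flip position 27: 0011000101001000011010011100111 → 0011000101001000011010011110111
Read data bits from positions 3,5,6,7,9,10,11,12,13,14,15,17,18,19,20,21,22,23,24,25,26,27,28,29,30,31: 10000100100011010011110111

10000100100011010011110111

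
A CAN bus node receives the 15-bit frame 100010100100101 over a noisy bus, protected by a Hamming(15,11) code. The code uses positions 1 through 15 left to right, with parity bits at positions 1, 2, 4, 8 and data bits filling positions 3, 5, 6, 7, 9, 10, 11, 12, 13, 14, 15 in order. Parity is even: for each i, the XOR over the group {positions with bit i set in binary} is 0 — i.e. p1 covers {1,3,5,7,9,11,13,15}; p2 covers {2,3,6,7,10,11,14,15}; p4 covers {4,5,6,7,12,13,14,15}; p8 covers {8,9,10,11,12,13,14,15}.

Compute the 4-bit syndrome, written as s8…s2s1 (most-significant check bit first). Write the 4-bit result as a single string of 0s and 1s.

s1 (pos 1,3,5,7,9,11,13,15): 1⊕0⊕1⊕1⊕0⊕0⊕1⊕1 = 1
s2 (pos 2,3,6,7,10,11,14,15): 0⊕0⊕0⊕1⊕1⊕0⊕0⊕1 = 1
s4 (pos 4,5,6,7,12,13,14,15): 0⊕1⊕0⊕1⊕0⊕1⊕0⊕1 = 0
s8 (pos 8,9,10,11,12,13,14,15): 0⊕0⊕1⊕0⊕0⊕1⊕0⊕1 = 1
Syndrome s8…s1 = 1011 → error at position 11.

1011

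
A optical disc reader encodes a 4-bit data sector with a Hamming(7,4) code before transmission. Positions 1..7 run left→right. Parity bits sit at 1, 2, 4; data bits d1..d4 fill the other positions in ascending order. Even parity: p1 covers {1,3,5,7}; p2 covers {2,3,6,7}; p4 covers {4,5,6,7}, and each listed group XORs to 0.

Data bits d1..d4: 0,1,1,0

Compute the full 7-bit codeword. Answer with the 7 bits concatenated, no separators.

1100110

Place data at non-parity positions: p1 p2 0 p4 1 1 0
p1 (pos 1,3,5,7): XOR of data positions = 0⊕1⊕0 = 1
p2 (pos 2,3,6,7): XOR of data positions = 0⊕1⊕0 = 1
p4 (pos 4,5,6,7): XOR of data positions = 1⊕1⊕0 = 0
Codeword: 1100110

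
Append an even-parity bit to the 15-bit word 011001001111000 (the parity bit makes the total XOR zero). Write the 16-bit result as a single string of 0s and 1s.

0110010011110001

XOR of the 15 data bits: 0⊕1⊕1⊕0⊕0⊕1⊕0⊕0⊕1⊕1⊕1⊕1⊕0⊕0⊕0 = 1
Parity bit = 1 (so all 16 bits XOR to 0).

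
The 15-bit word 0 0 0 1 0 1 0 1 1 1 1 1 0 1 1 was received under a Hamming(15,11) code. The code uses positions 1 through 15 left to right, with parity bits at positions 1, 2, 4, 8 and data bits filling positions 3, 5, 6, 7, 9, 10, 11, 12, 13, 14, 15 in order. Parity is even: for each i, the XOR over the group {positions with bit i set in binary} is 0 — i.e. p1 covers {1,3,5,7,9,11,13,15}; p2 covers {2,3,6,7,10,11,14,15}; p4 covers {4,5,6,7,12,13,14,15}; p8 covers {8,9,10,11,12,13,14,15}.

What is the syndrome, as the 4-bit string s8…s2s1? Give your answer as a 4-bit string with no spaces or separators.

s1 (pos 1,3,5,7,9,11,13,15): 0⊕0⊕0⊕0⊕1⊕1⊕0⊕1 = 1
s2 (pos 2,3,6,7,10,11,14,15): 0⊕0⊕1⊕0⊕1⊕1⊕1⊕1 = 1
s4 (pos 4,5,6,7,12,13,14,15): 1⊕0⊕1⊕0⊕1⊕0⊕1⊕1 = 1
s8 (pos 8,9,10,11,12,13,14,15): 1⊕1⊕1⊕1⊕1⊕0⊕1⊕1 = 1
Syndrome s8…s1 = 1111 → error at position 15.

1111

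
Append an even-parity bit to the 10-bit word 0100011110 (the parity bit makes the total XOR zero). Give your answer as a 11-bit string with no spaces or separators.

01000111101

XOR of the 10 data bits: 0⊕1⊕0⊕0⊕0⊕1⊕1⊕1⊕1⊕0 = 1
Parity bit = 1 (so all 11 bits XOR to 0).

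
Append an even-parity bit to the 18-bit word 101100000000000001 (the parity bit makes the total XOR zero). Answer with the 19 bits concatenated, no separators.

XOR of the 18 data bits: 1⊕0⊕1⊕1⊕0⊕0⊕0⊕0⊕0⊕0⊕0⊕0⊕0⊕0⊕0⊕0⊕0⊕1 = 0
Parity bit = 0 (so all 19 bits XOR to 0).

1011000000000000010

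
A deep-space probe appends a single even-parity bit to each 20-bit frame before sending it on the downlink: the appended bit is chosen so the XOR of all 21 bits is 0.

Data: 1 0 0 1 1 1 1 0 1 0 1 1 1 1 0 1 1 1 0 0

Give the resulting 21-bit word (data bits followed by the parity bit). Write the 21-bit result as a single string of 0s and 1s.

100111101011110111001

XOR of the 20 data bits: 1⊕0⊕0⊕1⊕1⊕1⊕1⊕0⊕1⊕0⊕1⊕1⊕1⊕1⊕0⊕1⊕1⊕1⊕0⊕0 = 1
Parity bit = 1 (so all 21 bits XOR to 0).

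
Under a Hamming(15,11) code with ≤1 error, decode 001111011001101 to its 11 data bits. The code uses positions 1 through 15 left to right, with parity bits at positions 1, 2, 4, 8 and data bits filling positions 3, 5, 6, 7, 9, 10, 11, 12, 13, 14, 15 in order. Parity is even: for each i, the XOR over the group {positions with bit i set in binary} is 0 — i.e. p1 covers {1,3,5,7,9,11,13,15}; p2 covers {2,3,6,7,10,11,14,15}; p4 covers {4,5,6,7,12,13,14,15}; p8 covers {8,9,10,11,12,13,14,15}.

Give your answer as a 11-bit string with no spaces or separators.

11101011101

s1 (pos 1,3,5,7,9,11,13,15): 0⊕1⊕1⊕0⊕1⊕0⊕1⊕1 = 1
s2 (pos 2,3,6,7,10,11,14,15): 0⊕1⊕1⊕0⊕0⊕0⊕0⊕1 = 1
s4 (pos 4,5,6,7,12,13,14,15): 1⊕1⊕1⊕0⊕1⊕1⊕0⊕1 = 0
s8 (pos 8,9,10,11,12,13,14,15): 1⊕1⊕0⊕0⊕1⊕1⊕0⊕1 = 1
Syndrome s8…s1 = 1011 → error at position 11.
Flip position 11: 001111011001101 → 001111011011101
Read data bits from positions 3,5,6,7,9,10,11,12,13,14,15: 11101011101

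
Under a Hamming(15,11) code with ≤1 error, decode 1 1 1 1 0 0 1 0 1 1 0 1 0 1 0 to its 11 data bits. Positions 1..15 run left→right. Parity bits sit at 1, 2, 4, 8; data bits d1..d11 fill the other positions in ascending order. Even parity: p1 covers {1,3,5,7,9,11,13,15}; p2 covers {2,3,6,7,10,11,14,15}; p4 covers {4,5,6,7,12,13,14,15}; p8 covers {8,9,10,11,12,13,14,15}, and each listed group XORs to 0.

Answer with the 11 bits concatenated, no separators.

s1 (pos 1,3,5,7,9,11,13,15): 1⊕1⊕0⊕1⊕1⊕0⊕0⊕0 = 0
s2 (pos 2,3,6,7,10,11,14,15): 1⊕1⊕0⊕1⊕1⊕0⊕1⊕0 = 1
s4 (pos 4,5,6,7,12,13,14,15): 1⊕0⊕0⊕1⊕1⊕0⊕1⊕0 = 0
s8 (pos 8,9,10,11,12,13,14,15): 0⊕1⊕1⊕0⊕1⊕0⊕1⊕0 = 0
Syndrome s8…s1 = 0010 → error at position 2.
Flip position 2: 111100101101010 → 101100101101010
Read data bits from positions 3,5,6,7,9,10,11,12,13,14,15: 10011101010

10011101010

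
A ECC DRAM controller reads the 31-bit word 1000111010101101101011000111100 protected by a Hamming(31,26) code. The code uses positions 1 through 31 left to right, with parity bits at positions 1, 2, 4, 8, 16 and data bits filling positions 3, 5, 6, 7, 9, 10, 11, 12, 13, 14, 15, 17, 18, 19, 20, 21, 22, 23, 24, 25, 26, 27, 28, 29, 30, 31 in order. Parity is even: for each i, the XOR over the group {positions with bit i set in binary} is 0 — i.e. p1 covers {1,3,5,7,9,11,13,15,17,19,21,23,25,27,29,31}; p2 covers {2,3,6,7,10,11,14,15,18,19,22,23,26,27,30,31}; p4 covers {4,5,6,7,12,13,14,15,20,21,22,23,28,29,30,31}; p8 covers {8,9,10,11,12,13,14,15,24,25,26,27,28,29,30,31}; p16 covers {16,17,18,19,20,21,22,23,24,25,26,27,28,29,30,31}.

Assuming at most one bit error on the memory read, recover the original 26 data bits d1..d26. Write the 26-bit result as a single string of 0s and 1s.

01111010110101001000111100

s1 (pos 1,3,5,7,9,11,13,15,17,19,21,23,25,27,29,31): 1⊕0⊕1⊕1⊕1⊕1⊕1⊕0⊕1⊕1⊕1⊕0⊕0⊕1⊕1⊕0 = 1
s2 (pos 2,3,6,7,10,11,14,15,18,19,22,23,26,27,30,31): 0⊕0⊕1⊕1⊕0⊕1⊕1⊕0⊕0⊕1⊕1⊕0⊕1⊕1⊕0⊕0 = 0
s4 (pos 4,5,6,7,12,13,14,15,20,21,22,23,28,29,30,31): 0⊕1⊕1⊕1⊕0⊕1⊕1⊕0⊕0⊕1⊕1⊕0⊕1⊕1⊕0⊕0 = 1
s8 (pos 8,9,10,11,12,13,14,15,24,25,26,27,28,29,30,31): 0⊕1⊕0⊕1⊕0⊕1⊕1⊕0⊕0⊕0⊕1⊕1⊕1⊕1⊕0⊕0 = 0
s16 (pos 16,17,18,19,20,21,22,23,24,25,26,27,28,29,30,31): 1⊕1⊕0⊕1⊕0⊕1⊕1⊕0⊕0⊕0⊕1⊕1⊕1⊕1⊕0⊕0 = 1
Syndrome s16…s1 = 10101 → error at position 21.
Flip position 21: 1000111010101101101011000111100 → 1000111010101101101001000111100
Read data bits from positions 3,5,6,7,9,10,11,12,13,14,15,17,18,19,20,21,22,23,24,25,26,27,28,29,30,31: 01111010110101001000111100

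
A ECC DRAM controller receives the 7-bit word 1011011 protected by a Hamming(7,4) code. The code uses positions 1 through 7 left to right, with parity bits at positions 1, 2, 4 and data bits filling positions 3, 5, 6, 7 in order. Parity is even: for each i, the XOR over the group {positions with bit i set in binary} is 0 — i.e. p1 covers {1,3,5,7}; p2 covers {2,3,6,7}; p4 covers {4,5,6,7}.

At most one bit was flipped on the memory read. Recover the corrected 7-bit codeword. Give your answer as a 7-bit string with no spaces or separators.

s1 (pos 1,3,5,7): 1⊕1⊕0⊕1 = 1
s2 (pos 2,3,6,7): 0⊕1⊕1⊕1 = 1
s4 (pos 4,5,6,7): 1⊕0⊕1⊕1 = 1
Syndrome s4…s1 = 111 → error at position 7.
Flip position 7: 1011011 → 1011010

1011010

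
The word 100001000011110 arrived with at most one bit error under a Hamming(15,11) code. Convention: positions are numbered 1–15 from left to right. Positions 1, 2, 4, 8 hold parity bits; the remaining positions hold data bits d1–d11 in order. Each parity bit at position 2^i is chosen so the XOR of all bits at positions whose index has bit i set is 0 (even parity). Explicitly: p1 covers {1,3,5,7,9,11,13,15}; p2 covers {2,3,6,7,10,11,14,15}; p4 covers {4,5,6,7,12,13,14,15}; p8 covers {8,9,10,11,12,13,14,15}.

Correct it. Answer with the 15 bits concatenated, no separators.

101001000011110

s1 (pos 1,3,5,7,9,11,13,15): 1⊕0⊕0⊕0⊕0⊕1⊕1⊕0 = 1
s2 (pos 2,3,6,7,10,11,14,15): 0⊕0⊕1⊕0⊕0⊕1⊕1⊕0 = 1
s4 (pos 4,5,6,7,12,13,14,15): 0⊕0⊕1⊕0⊕1⊕1⊕1⊕0 = 0
s8 (pos 8,9,10,11,12,13,14,15): 0⊕0⊕0⊕1⊕1⊕1⊕1⊕0 = 0
Syndrome s8…s1 = 0011 → error at position 3.
Flip position 3: 100001000011110 → 101001000011110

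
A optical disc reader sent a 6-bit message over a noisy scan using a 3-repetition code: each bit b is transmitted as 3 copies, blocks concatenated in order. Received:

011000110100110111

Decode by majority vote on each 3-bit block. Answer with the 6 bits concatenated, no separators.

Block 1 (011): 2 ones → 1
Block 2 (000): 0 ones → 0
Block 3 (110): 2 ones → 1
Block 4 (100): 1 one → 0
Block 5 (110): 2 ones → 1
Block 6 (111): 3 ones → 1

101011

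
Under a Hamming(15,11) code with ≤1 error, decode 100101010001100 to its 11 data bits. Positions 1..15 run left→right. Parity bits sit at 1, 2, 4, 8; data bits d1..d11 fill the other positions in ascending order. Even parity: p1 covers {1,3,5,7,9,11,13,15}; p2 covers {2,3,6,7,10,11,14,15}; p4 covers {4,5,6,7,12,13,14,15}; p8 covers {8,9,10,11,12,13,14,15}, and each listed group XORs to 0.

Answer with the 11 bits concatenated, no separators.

00100101100

s1 (pos 1,3,5,7,9,11,13,15): 1⊕0⊕0⊕0⊕0⊕0⊕1⊕0 = 0
s2 (pos 2,3,6,7,10,11,14,15): 0⊕0⊕1⊕0⊕0⊕0⊕0⊕0 = 1
s4 (pos 4,5,6,7,12,13,14,15): 1⊕0⊕1⊕0⊕1⊕1⊕0⊕0 = 0
s8 (pos 8,9,10,11,12,13,14,15): 1⊕0⊕0⊕0⊕1⊕1⊕0⊕0 = 1
Syndrome s8…s1 = 1010 → error at position 10.
Flip position 10: 100101010001100 → 100101010101100
Read data bits from positions 3,5,6,7,9,10,11,12,13,14,15: 00100101100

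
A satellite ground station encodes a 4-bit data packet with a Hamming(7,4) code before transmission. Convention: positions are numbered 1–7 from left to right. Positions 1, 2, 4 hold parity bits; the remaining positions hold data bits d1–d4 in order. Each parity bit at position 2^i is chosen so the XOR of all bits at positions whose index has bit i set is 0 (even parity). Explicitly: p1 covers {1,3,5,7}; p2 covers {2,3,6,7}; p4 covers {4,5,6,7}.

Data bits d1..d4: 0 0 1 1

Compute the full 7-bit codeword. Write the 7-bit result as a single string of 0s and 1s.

1000011

Place data at non-parity positions: p1 p2 0 p4 0 1 1
p1 (pos 1,3,5,7): XOR of data positions = 0⊕0⊕1 = 1
p2 (pos 2,3,6,7): XOR of data positions = 0⊕1⊕1 = 0
p4 (pos 4,5,6,7): XOR of data positions = 0⊕1⊕1 = 0
Codeword: 1000011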